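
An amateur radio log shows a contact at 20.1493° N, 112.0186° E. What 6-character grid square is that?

OL60ad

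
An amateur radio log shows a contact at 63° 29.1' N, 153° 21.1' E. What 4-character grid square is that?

Add 180° to longitude and 90° to latitude: 333.35, 153.49.
Field (20°×10°, letters A–R): lon ⌊333.35/20⌋ = 16 → Q; lat ⌊153.49/10⌋ = 15 → P.
Square (2°×1°, digits 0–9): lon ⌊13.35/2⌋ = 6; lat ⌊3.49/1⌋ = 3.

QP63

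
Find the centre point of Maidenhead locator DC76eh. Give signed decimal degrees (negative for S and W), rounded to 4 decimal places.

-63.6875, -105.6250

Field D=3, C=2: +3·20° lon, +2·10° lat → SW at lon -120°, lat -70°.
Square 7, 6: +7·2° lon, +6·1° lat → SW at lon -106°, lat -64°.
Subsquare e=4, h=7: +4·0.0833333° lon, +7·0.0416667° lat → SW at lon -105.667°, lat -63.7083°.
Cell spans 0.0833333° lon × 0.0416667° lat. Centre is SW corner plus half of each.
latitude -63.6875, longitude -105.6250.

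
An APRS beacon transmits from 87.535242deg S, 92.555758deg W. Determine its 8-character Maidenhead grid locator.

Shift to the Maidenhead origin (180°W, 90°S): lon 87.44424, lat 2.46476.
Field: lon ⌊87.44424/20⌋ = 4 → E; lat ⌊2.46476/10⌋ = 0 → A.
Square: lon ⌊7.44424/2⌋ = 3; lat ⌊2.46476/1⌋ = 2.
Subsquare: lon ⌊1.44424/0.0833333⌋ = 17 → r; lat ⌊0.46476/0.0416667⌋ = 11 → l.
Extended square: lon ⌊0.02758/0.00833333⌋ = 3; lat ⌊0.00642/0.00416667⌋ = 1.

EA32rl31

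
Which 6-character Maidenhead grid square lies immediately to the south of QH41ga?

QH40gx

Latitude subsquare a = 0; −1 → -1, wraps to 23 = x, carry into square.
Latitude square 1; −1 → 0.
The longitude characters are unchanged.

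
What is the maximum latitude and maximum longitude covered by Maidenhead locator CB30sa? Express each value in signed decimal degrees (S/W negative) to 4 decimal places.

Field C=2, B=1: +2·20° lon, +1·10° lat → SW at lon -140°, lat -80°.
Square 3, 0: +3·2° lon, +0·1° lat → SW at lon -134°, lat -80°.
Subsquare s=18, a=0: +18·0.0833333° lon, +0·0.0416667° lat → SW at lon -132.5°, lat -80°.
Cell spans 0.0833333° lon × 0.0416667° lat. NE corner is SW corner plus one full cell.
latitude -79.9583, longitude -132.4167.

-79.9583, -132.4167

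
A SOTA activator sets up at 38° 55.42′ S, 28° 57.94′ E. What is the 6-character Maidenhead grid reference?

Shift to the Maidenhead origin (180°W, 90°S): lon 208.9657, lat 51.0763.
Field: lon ⌊208.9657/20⌋ = 10 → K; lat ⌊51.0763/10⌋ = 5 → F.
Square: lon ⌊8.9657/2⌋ = 4; lat ⌊1.0763/1⌋ = 1.
Subsquare: lon ⌊0.9657/0.0833333⌋ = 11 → l; lat ⌊0.0763/0.0416667⌋ = 1 → b.

KF41lb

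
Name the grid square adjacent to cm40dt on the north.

Latitude subsquare t = 19; +1 → 20 = u.
The longitude characters are unchanged.

CM40du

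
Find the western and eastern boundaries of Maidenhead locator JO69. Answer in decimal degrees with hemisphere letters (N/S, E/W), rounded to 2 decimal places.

12.00° E, 14.00° E

Field J=9, O=14: +9·20° lon, +14·10° lat → SW at lon 0°, lat 50°.
Square 6, 9: +6·2° lon, +9·1° lat → SW at lon 12°, lat 59°.
Cell spans 2° lon × 1° lat.
west 12.00° E, east 14.00° E.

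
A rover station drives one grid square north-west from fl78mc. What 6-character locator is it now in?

Longitude subsquare m = 12; −1 → 11 = l.
Latitude subsquare c = 2; +1 → 3 = d.

FL78ld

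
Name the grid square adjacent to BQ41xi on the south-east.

BQ51ah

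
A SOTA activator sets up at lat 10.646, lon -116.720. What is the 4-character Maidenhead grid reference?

DK10

Offset from 180°W / 90°S: lon 63.28°, lat 100.65°.
Field: lon ⌊63.28/20⌋ = 3 → D; lat ⌊100.65/10⌋ = 10 → K.
Square: lon ⌊3.28/2⌋ = 1; lat ⌊0.65/1⌋ = 0.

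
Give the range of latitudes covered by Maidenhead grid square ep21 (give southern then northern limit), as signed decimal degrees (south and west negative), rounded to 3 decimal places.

Field E=4, P=15: +4·20° lon, +15·10° lat → SW at lon -100°, lat 60°.
Square 2, 1: +2·2° lon, +1·1° lat → SW at lon -96°, lat 61°.
Cell spans 2° lon × 1° lat.
south 61.000, north 62.000.

61.000, 62.000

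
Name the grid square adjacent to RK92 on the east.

AK02

Longitude square 9; +1 → 10, wraps to 0, carry into field.
Longitude field R = 17; +1 → 18, wraps to 0 = A, wrapping around the antimeridian.
The latitude characters are unchanged.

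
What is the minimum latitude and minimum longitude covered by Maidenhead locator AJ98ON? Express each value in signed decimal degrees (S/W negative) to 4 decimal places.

Field A=0, J=9: +0·20° lon, +9·10° lat → SW at lon -180°, lat 0°.
Square 9, 8: +9·2° lon, +8·1° lat → SW at lon -162°, lat 8°.
Subsquare o=14, n=13: +14·0.0833333° lon, +13·0.0416667° lat → SW at lon -160.833°, lat 8.54167°.
latitude 8.5417, longitude -160.8333.

8.5417, -160.8333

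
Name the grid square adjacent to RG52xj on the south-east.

RG62ai

Longitude subsquare x = 23; +1 → 24, wraps to 0 = a, carry into square.
Longitude square 5; +1 → 6.
Latitude subsquare j = 9; −1 → 8 = i.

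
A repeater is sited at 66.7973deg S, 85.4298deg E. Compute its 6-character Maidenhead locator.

NC23re

Offset from 180°W / 90°S: lon 265.4298°, lat 23.2027°.
Field (20°×10°, letters A–R): 265.4298/20 → 13 → N, 23.2027/10 → 2 → C; chars NC.
Square (2°×1°, digits 0–9): 5.4298/2 → 2, 3.2027/1 → 3; chars 23.
Subsquare (5′×2.5′, letters a–x): 1.4298/0.0833333 → 17 → r, 0.2027/0.0416667 → 4 → e; chars re.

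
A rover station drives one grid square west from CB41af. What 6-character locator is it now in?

Longitude subsquare a = 0; −1 → -1, wraps to 23 = x, carry into square.
Longitude square 4; −1 → 3.
The latitude characters are unchanged.

CB31xf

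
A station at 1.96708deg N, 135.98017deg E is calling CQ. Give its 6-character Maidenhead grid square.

PJ71xx

Add 180° to longitude and 90° to latitude: 315.9802, 91.9671.
Field (20°×10°, letters A–R): lon ⌊315.9802/20⌋ = 15 → P; lat ⌊91.9671/10⌋ = 9 → J.
Square (2°×1°, digits 0–9): lon ⌊15.9802/2⌋ = 7; lat ⌊1.9671/1⌋ = 1.
Subsquare (5′×2.5′, letters a–x): lon ⌊1.9802/0.0833333⌋ = 23 → x; lat ⌊0.9671/0.0416667⌋ = 23 → x.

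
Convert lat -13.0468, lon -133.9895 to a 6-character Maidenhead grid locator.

CH36aw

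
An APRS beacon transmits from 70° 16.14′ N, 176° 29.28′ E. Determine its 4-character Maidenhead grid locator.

RQ80

Offset from 180°W / 90°S: lon 356.49°, lat 160.27°.
Field: lon ⌊356.49/20⌋ = 17 → R; lat ⌊160.27/10⌋ = 16 → Q.
Square: lon ⌊16.49/2⌋ = 8; lat ⌊0.27/1⌋ = 0.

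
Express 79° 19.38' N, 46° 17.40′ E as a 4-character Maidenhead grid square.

LQ39

Shift to the Maidenhead origin (180°W, 90°S): lon 226.29, lat 169.32.
Field (20°×10°, letters A–R): 226.29/20 → 11 → L, 169.32/10 → 16 → Q; chars LQ.
Square (2°×1°, digits 0–9): 6.29/2 → 3, 9.32/1 → 9; chars 39.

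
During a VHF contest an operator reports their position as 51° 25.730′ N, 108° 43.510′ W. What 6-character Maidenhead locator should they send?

Offset from 180°W / 90°S: lon 71.2748°, lat 141.4288°.
Field: lon ⌊71.2748/20⌋ = 3 → D; lat ⌊141.4288/10⌋ = 14 → O.
Square: lon ⌊11.2748/2⌋ = 5; lat ⌊1.4288/1⌋ = 1.
Subsquare: lon ⌊1.2748/0.0833333⌋ = 15 → p; lat ⌊0.4288/0.0416667⌋ = 10 → k.

DO51pk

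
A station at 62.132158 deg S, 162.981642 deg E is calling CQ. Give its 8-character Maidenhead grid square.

RC17lu78

Add 180° to longitude and 90° to latitude: 342.98164, 27.86784.
Field: lon ⌊342.98164/20⌋ = 17 → R; lat ⌊27.86784/10⌋ = 2 → C.
Square: lon ⌊2.98164/2⌋ = 1; lat ⌊7.86784/1⌋ = 7.
Subsquare: lon ⌊0.98164/0.0833333⌋ = 11 → l; lat ⌊0.86784/0.0416667⌋ = 20 → u.
Extended square: lon ⌊0.06498/0.00833333⌋ = 7; lat ⌊0.03451/0.00416667⌋ = 8.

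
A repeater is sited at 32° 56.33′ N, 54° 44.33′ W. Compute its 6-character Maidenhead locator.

GM22pw

Add 180° to longitude and 90° to latitude: 125.2612, 122.9388.
Field: 125.2612/20 → 6 → G, 122.9388/10 → 12 → M; chars GM.
Square: 5.2612/2 → 2, 2.9388/1 → 2; chars 22.
Subsquare: 1.2612/0.0833333 → 15 → p, 0.9388/0.0416667 → 22 → w; chars pw.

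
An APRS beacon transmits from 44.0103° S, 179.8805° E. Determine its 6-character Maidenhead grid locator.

RE95wx

Offset from 180°W / 90°S: lon 359.8805°, lat 45.9897°.
Field (20°×10°, letters A–R): 359.8805/20 → 17 → R, 45.9897/10 → 4 → E; chars RE.
Square (2°×1°, digits 0–9): 19.8805/2 → 9, 5.9897/1 → 5; chars 95.
Subsquare (5′×2.5′, letters a–x): 1.8805/0.0833333 → 22 → w, 0.9897/0.0416667 → 23 → x; chars wx.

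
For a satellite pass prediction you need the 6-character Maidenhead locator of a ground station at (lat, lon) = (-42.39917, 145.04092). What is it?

Add 180° to longitude and 90° to latitude: 325.0409, 47.6008.
Field (20°×10°, letters A–R): 325.0409/20 → 16 → Q, 47.6008/10 → 4 → E; chars QE.
Square (2°×1°, digits 0–9): 5.0409/2 → 2, 7.6008/1 → 7; chars 27.
Subsquare (5′×2.5′, letters a–x): 1.0409/0.0833333 → 12 → m, 0.6008/0.0416667 → 14 → o; chars mo.

QE27mo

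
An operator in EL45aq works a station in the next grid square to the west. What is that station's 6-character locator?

Longitude subsquare a = 0; −1 → -1, wraps to 23 = x, carry into square.
Longitude square 4; −1 → 3.
The latitude characters are unchanged.

EL35xq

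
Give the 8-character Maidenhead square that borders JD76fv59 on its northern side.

JD76fw50

Latitude extended square 9; +1 → 10, wraps to 0, carry into subsquare.
Latitude subsquare v = 21; +1 → 22 = w.
The longitude characters are unchanged.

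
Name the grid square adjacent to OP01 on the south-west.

NP90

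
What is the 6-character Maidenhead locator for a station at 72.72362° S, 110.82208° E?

OB57jg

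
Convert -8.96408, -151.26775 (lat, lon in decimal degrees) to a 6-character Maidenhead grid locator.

BI41ia

Offset from 180°W / 90°S: lon 28.7322°, lat 81.0359°.
Field (20°×10°, letters A–R): 28.7322/20 → 1 → B, 81.0359/10 → 8 → I; chars BI.
Square (2°×1°, digits 0–9): 8.7322/2 → 4, 1.0359/1 → 1; chars 41.
Subsquare (5′×2.5′, letters a–x): 0.7322/0.0833333 → 8 → i, 0.0359/0.0416667 → 0 → a; chars ia.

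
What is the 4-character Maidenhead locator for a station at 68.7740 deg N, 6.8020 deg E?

Offset from 180°W / 90°S: lon 186.80°, lat 158.77°.
Field: 186.80/20 → 9 → J, 158.77/10 → 15 → P; chars JP.
Square: 6.80/2 → 3, 8.77/1 → 8; chars 38.

JP38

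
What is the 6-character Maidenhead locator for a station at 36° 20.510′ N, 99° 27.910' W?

EM06gi

Offset from 180°W / 90°S: lon 80.5348°, lat 126.3418°.
Field: lon ⌊80.5348/20⌋ = 4 → E; lat ⌊126.3418/10⌋ = 12 → M.
Square: lon ⌊0.5348/2⌋ = 0; lat ⌊6.3418/1⌋ = 6.
Subsquare: lon ⌊0.5348/0.0833333⌋ = 6 → g; lat ⌊0.3418/0.0416667⌋ = 8 → i.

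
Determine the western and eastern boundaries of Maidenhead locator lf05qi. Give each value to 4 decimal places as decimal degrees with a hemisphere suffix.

Field L=11, F=5: +11·20° lon, +5·10° lat → SW at lon 40°, lat -40°.
Square 0, 5: +0·2° lon, +5·1° lat → SW at lon 40°, lat -35°.
Subsquare q=16, i=8: +16·0.0833333° lon, +8·0.0416667° lat → SW at lon 41.3333°, lat -34.6667°.
Cell spans 0.0833333° lon × 0.0416667° lat.
west 41.3333° E, east 41.4167° E.

41.3333° E, 41.4167° E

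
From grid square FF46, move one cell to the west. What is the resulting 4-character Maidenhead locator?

FF36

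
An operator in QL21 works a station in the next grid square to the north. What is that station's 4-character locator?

Latitude square 1; +1 → 2.
The longitude characters are unchanged.

QL22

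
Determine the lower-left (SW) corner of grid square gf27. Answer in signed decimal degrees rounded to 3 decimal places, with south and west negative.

Field G=6, F=5: +6·20° lon, +5·10° lat → SW at lon -60°, lat -40°.
Square 2, 7: +2·2° lon, +7·1° lat → SW at lon -56°, lat -33°.
latitude -33.000, longitude -56.000.

-33.000, -56.000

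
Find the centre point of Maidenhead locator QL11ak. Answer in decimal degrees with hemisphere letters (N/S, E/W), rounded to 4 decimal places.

21.4375° N, 142.0417° E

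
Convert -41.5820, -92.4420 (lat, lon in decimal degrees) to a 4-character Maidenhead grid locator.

EE38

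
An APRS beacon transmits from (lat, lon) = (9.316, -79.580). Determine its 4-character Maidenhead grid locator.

FJ09

Shift to the Maidenhead origin (180°W, 90°S): lon 100.42, lat 99.32.
Field (20°×10°, letters A–R): lon ⌊100.42/20⌋ = 5 → F; lat ⌊99.32/10⌋ = 9 → J.
Square (2°×1°, digits 0–9): lon ⌊0.42/2⌋ = 0; lat ⌊9.32/1⌋ = 9.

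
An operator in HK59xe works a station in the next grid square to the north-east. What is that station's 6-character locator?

HK69af

Longitude subsquare x = 23; +1 → 24, wraps to 0 = a, carry into square.
Longitude square 5; +1 → 6.
Latitude subsquare e = 4; +1 → 5 = f.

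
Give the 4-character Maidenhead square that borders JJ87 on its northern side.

Latitude square 7; +1 → 8.
The longitude characters are unchanged.

JJ88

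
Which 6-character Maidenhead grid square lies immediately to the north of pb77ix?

PB78ia

Latitude subsquare x = 23; +1 → 24, wraps to 0 = a, carry into square.
Latitude square 7; +1 → 8.
The longitude characters are unchanged.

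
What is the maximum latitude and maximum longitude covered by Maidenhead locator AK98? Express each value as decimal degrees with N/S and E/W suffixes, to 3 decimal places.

19.000° N, 160.000° W

Field A=0, K=10: +0·20° lon, +10·10° lat → SW at lon -180°, lat 10°.
Square 9, 8: +9·2° lon, +8·1° lat → SW at lon -162°, lat 18°.
Cell spans 2° lon × 1° lat. NE corner is SW corner plus one full cell.
latitude 19.000° N, longitude 160.000° W.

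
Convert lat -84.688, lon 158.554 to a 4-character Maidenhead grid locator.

QA95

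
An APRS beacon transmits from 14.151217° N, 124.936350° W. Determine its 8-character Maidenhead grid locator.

CK74md76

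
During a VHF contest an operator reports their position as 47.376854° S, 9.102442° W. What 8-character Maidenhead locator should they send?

IE52ko79

Shift to the Maidenhead origin (180°W, 90°S): lon 170.89756, lat 42.62315.
Field (20°×10°, letters A–R): 170.89756/20 → 8 → I, 42.62315/10 → 4 → E; chars IE.
Square (2°×1°, digits 0–9): 10.89756/2 → 5, 2.62315/1 → 2; chars 52.
Subsquare (5′×2.5′, letters a–x): 0.89756/0.0833333 → 10 → k, 0.62315/0.0416667 → 14 → o; chars ko.
Extended square (30″×15″, digits 0–9): 0.06422/0.00833333 → 7, 0.03981/0.00416667 → 9; chars 79.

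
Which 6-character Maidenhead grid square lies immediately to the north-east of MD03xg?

MD13ah

Longitude subsquare x = 23; +1 → 24, wraps to 0 = a, carry into square.
Longitude square 0; +1 → 1.
Latitude subsquare g = 6; +1 → 7 = h.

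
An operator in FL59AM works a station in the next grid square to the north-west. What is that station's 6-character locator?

FL49xn

Longitude subsquare a = 0; −1 → -1, wraps to 23 = x, carry into square.
Longitude square 5; −1 → 4.
Latitude subsquare m = 12; +1 → 13 = n.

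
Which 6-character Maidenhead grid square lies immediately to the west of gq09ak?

Longitude subsquare a = 0; −1 → -1, wraps to 23 = x, carry into square.
Longitude square 0; −1 → -1, wraps to 9, carry into field.
Longitude field G = 6; −1 → 5 = F.
The latitude characters are unchanged.

FQ99xk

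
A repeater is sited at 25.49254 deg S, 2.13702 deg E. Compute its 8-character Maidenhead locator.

JG14bm61

Shift to the Maidenhead origin (180°W, 90°S): lon 182.13702, lat 64.50746.
Field (20°×10°, letters A–R): 182.13702/20 → 9 → J, 64.50746/10 → 6 → G; chars JG.
Square (2°×1°, digits 0–9): 2.13702/2 → 1, 4.50746/1 → 4; chars 14.
Subsquare (5′×2.5′, letters a–x): 0.13702/0.0833333 → 1 → b, 0.50746/0.0416667 → 12 → m; chars bm.
Extended square (30″×15″, digits 0–9): 0.05369/0.00833333 → 6, 0.00746/0.00416667 → 1; chars 61.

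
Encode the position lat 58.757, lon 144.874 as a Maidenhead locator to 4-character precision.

QO28

Add 180° to longitude and 90° to latitude: 324.87, 148.76.
Field: lon ⌊324.87/20⌋ = 16 → Q; lat ⌊148.76/10⌋ = 14 → O.
Square: lon ⌊4.87/2⌋ = 2; lat ⌊8.76/1⌋ = 8.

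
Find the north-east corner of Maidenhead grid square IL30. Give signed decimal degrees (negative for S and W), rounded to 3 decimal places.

21.000, -12.000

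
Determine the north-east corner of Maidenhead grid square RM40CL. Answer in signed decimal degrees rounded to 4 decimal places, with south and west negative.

30.5000, 168.2500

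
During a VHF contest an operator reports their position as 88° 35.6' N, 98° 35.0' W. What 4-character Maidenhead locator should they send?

ER08

Offset from 180°W / 90°S: lon 81.42°, lat 178.59°.
Field: 81.42/20 → 4 → E, 178.59/10 → 17 → R; chars ER.
Square: 1.42/2 → 0, 8.59/1 → 8; chars 08.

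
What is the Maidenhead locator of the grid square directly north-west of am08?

Longitude square 0; −1 → -1, wraps to 9, carry into field.
Longitude field A = 0; −1 → -1, wraps to 17 = R, wrapping around the antimeridian.
Latitude square 8; +1 → 9.

RM99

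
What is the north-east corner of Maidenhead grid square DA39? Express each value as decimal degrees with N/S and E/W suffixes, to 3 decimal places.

80.000° S, 112.000° W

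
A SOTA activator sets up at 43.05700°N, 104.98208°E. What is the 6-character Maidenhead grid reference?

ON23lb

Shift to the Maidenhead origin (180°W, 90°S): lon 284.9821, lat 133.0570.
Field: lon ⌊284.9821/20⌋ = 14 → O; lat ⌊133.0570/10⌋ = 13 → N.
Square: lon ⌊4.9821/2⌋ = 2; lat ⌊3.0570/1⌋ = 3.
Subsquare: lon ⌊0.9821/0.0833333⌋ = 11 → l; lat ⌊0.0570/0.0416667⌋ = 1 → b.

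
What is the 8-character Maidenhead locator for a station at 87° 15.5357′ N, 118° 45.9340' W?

DR07og82

Offset from 180°W / 90°S: lon 61.23443°, lat 177.25893°.
Field: 61.23443/20 → 3 → D, 177.25893/10 → 17 → R; chars DR.
Square: 1.23443/2 → 0, 7.25893/1 → 7; chars 07.
Subsquare: 1.23443/0.0833333 → 14 → o, 0.25893/0.0416667 → 6 → g; chars og.
Extended square: 0.06777/0.00833333 → 8, 0.00893/0.00416667 → 2; chars 82.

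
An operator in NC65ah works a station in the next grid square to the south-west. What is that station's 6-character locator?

Longitude subsquare a = 0; −1 → -1, wraps to 23 = x, carry into square.
Longitude square 6; −1 → 5.
Latitude subsquare h = 7; −1 → 6 = g.

NC55xg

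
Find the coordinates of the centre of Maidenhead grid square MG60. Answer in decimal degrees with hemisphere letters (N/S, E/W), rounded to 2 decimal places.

29.50° S, 73.00° E

Field M=12, G=6: +12·20° lon, +6·10° lat → SW at lon 60°, lat -30°.
Square 6, 0: +6·2° lon, +0·1° lat → SW at lon 72°, lat -30°.
Cell spans 2° lon × 1° lat. Centre is SW corner plus half of each.
latitude 29.50° S, longitude 73.00° E.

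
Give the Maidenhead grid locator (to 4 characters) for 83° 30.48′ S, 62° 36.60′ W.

Shift to the Maidenhead origin (180°W, 90°S): lon 117.39, lat 6.49.
Field (20°×10°, letters A–R): lon ⌊117.39/20⌋ = 5 → F; lat ⌊6.49/10⌋ = 0 → A.
Square (2°×1°, digits 0–9): lon ⌊17.39/2⌋ = 8; lat ⌊6.49/1⌋ = 6.

FA86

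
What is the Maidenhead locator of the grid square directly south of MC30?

MB39

Latitude square 0; −1 → -1, wraps to 9, carry into field.
Latitude field C = 2; −1 → 1 = B.
The longitude characters are unchanged.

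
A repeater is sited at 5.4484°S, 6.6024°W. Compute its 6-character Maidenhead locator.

Shift to the Maidenhead origin (180°W, 90°S): lon 173.3976, lat 84.5516.
Field: 173.3976/20 → 8 → I, 84.5516/10 → 8 → I; chars II.
Square: 13.3976/2 → 6, 4.5516/1 → 4; chars 64.
Subsquare: 1.3976/0.0833333 → 16 → q, 0.5516/0.0416667 → 13 → n; chars qn.

II64qn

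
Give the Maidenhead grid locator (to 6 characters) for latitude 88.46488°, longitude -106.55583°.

DR68rl

Add 180° to longitude and 90° to latitude: 73.4442, 178.4649.
Field: 73.4442/20 → 3 → D, 178.4649/10 → 17 → R; chars DR.
Square: 13.4442/2 → 6, 8.4649/1 → 8; chars 68.
Subsquare: 1.4442/0.0833333 → 17 → r, 0.4649/0.0416667 → 11 → l; chars rl.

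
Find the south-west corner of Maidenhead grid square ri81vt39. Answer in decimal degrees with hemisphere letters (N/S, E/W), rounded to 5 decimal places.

Field R=17, I=8: +17·20° lon, +8·10° lat → SW at lon 160°, lat -10°.
Square 8, 1: +8·2° lon, +1·1° lat → SW at lon 176°, lat -9°.
Subsquare v=21, t=19: +21·0.0833333° lon, +19·0.0416667° lat → SW at lon 177.75°, lat -8.20833°.
Extended square 3, 9: +3·0.00833333° lon, +9·0.00416667° lat → SW at lon 177.775°, lat -8.17083°.
latitude 8.17083° S, longitude 177.77500° E.

8.17083° S, 177.77500° E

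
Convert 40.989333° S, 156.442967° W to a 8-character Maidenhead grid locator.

BE19sa62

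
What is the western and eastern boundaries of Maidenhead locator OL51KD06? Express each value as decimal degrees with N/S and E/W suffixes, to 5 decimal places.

Field O=14, L=11: +14·20° lon, +11·10° lat → SW at lon 100°, lat 20°.
Square 5, 1: +5·2° lon, +1·1° lat → SW at lon 110°, lat 21°.
Subsquare k=10, d=3: +10·0.0833333° lon, +3·0.0416667° lat → SW at lon 110.833°, lat 21.125°.
Extended square 0, 6: +0·0.00833333° lon, +6·0.00416667° lat → SW at lon 110.833°, lat 21.15°.
Cell spans 0.00833333° lon × 0.00416667° lat.
west 110.83333° E, east 110.84167° E.

110.83333° E, 110.84167° E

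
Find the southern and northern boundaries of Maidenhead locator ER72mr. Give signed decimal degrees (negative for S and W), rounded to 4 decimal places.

82.7083, 82.7500

Field E=4, R=17: +4·20° lon, +17·10° lat → SW at lon -100°, lat 80°.
Square 7, 2: +7·2° lon, +2·1° lat → SW at lon -86°, lat 82°.
Subsquare m=12, r=17: +12·0.0833333° lon, +17·0.0416667° lat → SW at lon -85°, lat 82.7083°.
Cell spans 0.0833333° lon × 0.0416667° lat.
south 82.7083, north 82.7500.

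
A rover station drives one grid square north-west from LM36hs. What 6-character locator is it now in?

Longitude subsquare h = 7; −1 → 6 = g.
Latitude subsquare s = 18; +1 → 19 = t.

LM36gt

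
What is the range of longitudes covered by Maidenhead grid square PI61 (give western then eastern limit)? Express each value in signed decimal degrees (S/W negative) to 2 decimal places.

Field P=15, I=8: +15·20° lon, +8·10° lat → SW at lon 120°, lat -10°.
Square 6, 1: +6·2° lon, +1·1° lat → SW at lon 132°, lat -9°.
Cell spans 2° lon × 1° lat.
west 132.00, east 134.00.

132.00, 134.00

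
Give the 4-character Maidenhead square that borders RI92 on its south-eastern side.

Longitude square 9; +1 → 10, wraps to 0, carry into field.
Longitude field R = 17; +1 → 18, wraps to 0 = A, wrapping around the antimeridian.
Latitude square 2; −1 → 1.

AI01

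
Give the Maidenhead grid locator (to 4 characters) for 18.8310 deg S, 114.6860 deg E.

Add 180° to longitude and 90° to latitude: 294.69, 71.17.
Field: lon ⌊294.69/20⌋ = 14 → O; lat ⌊71.17/10⌋ = 7 → H.
Square: lon ⌊14.69/2⌋ = 7; lat ⌊1.17/1⌋ = 1.

OH71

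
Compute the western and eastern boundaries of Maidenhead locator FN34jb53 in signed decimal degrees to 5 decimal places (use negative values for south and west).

Field F=5, N=13: +5·20° lon, +13·10° lat → SW at lon -80°, lat 40°.
Square 3, 4: +3·2° lon, +4·1° lat → SW at lon -74°, lat 44°.
Subsquare j=9, b=1: +9·0.0833333° lon, +1·0.0416667° lat → SW at lon -73.25°, lat 44.0417°.
Extended square 5, 3: +5·0.00833333° lon, +3·0.00416667° lat → SW at lon -73.2083°, lat 44.0542°.
Cell spans 0.00833333° lon × 0.00416667° lat.
west -73.20833, east -73.20000.

-73.20833, -73.20000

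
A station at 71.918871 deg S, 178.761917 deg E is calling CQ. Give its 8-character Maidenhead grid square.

RB98jb19

Add 180° to longitude and 90° to latitude: 358.76192, 18.08113.
Field: 358.76192/20 → 17 → R, 18.08113/10 → 1 → B; chars RB.
Square: 18.76192/2 → 9, 8.08113/1 → 8; chars 98.
Subsquare: 0.76192/0.0833333 → 9 → j, 0.08113/0.0416667 → 1 → b; chars jb.
Extended square: 0.01192/0.00833333 → 1, 0.03946/0.00416667 → 9; chars 19.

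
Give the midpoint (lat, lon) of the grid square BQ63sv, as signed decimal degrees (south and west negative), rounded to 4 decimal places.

73.8958, -146.4583

Field B=1, Q=16: +1·20° lon, +16·10° lat → SW at lon -160°, lat 70°.
Square 6, 3: +6·2° lon, +3·1° lat → SW at lon -148°, lat 73°.
Subsquare s=18, v=21: +18·0.0833333° lon, +21·0.0416667° lat → SW at lon -146.5°, lat 73.875°.
Cell spans 0.0833333° lon × 0.0416667° lat. Centre is SW corner plus half of each.
latitude 73.8958, longitude -146.4583.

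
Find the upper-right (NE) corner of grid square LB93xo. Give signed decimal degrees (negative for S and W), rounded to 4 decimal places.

Field L=11, B=1: +11·20° lon, +1·10° lat → SW at lon 40°, lat -80°.
Square 9, 3: +9·2° lon, +3·1° lat → SW at lon 58°, lat -77°.
Subsquare x=23, o=14: +23·0.0833333° lon, +14·0.0416667° lat → SW at lon 59.9167°, lat -76.4167°.
Cell spans 0.0833333° lon × 0.0416667° lat. NE corner is SW corner plus one full cell.
latitude -76.3750, longitude 60.0000.

-76.3750, 60.0000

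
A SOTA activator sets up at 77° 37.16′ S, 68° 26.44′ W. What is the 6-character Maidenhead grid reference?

FB52sj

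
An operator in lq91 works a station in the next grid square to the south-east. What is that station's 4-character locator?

Longitude square 9; +1 → 10, wraps to 0, carry into field.
Longitude field L = 11; +1 → 12 = M.
Latitude square 1; −1 → 0.

MQ00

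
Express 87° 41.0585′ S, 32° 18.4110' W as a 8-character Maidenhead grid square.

HA32uh35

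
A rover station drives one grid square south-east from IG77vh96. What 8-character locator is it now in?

IG77wh05

Longitude extended square 9; +1 → 10, wraps to 0, carry into subsquare.
Longitude subsquare v = 21; +1 → 22 = w.
Latitude extended square 6; −1 → 5.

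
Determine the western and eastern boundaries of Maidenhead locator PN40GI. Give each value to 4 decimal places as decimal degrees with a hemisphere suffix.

128.5000° E, 128.5833° E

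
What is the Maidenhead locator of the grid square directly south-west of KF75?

KF64

Longitude square 7; −1 → 6.
Latitude square 5; −1 → 4.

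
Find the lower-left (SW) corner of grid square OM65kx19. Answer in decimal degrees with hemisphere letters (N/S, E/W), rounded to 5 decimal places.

Field O=14, M=12: +14·20° lon, +12·10° lat → SW at lon 100°, lat 30°.
Square 6, 5: +6·2° lon, +5·1° lat → SW at lon 112°, lat 35°.
Subsquare k=10, x=23: +10·0.0833333° lon, +23·0.0416667° lat → SW at lon 112.833°, lat 35.9583°.
Extended square 1, 9: +1·0.00833333° lon, +9·0.00416667° lat → SW at lon 112.842°, lat 35.9958°.
latitude 35.99583° N, longitude 112.84167° E.

35.99583° N, 112.84167° E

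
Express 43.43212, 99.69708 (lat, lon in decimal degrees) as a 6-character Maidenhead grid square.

NN93uk

Offset from 180°W / 90°S: lon 279.6971°, lat 133.4321°.
Field: 279.6971/20 → 13 → N, 133.4321/10 → 13 → N; chars NN.
Square: 19.6971/2 → 9, 3.4321/1 → 3; chars 93.
Subsquare: 1.6971/0.0833333 → 20 → u, 0.4321/0.0416667 → 10 → k; chars uk.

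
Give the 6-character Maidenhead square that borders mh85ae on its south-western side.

MH75xd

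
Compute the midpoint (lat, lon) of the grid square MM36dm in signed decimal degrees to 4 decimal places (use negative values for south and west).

36.5208, 66.2917

Field M=12, M=12: +12·20° lon, +12·10° lat → SW at lon 60°, lat 30°.
Square 3, 6: +3·2° lon, +6·1° lat → SW at lon 66°, lat 36°.
Subsquare d=3, m=12: +3·0.0833333° lon, +12·0.0416667° lat → SW at lon 66.25°, lat 36.5°.
Cell spans 0.0833333° lon × 0.0416667° lat. Centre is SW corner plus half of each.
latitude 36.5208, longitude 66.2917.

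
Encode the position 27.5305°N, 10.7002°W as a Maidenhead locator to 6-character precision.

IL47pm

Shift to the Maidenhead origin (180°W, 90°S): lon 169.2998, lat 117.5305.
Field (20°×10°, letters A–R): lon ⌊169.2998/20⌋ = 8 → I; lat ⌊117.5305/10⌋ = 11 → L.
Square (2°×1°, digits 0–9): lon ⌊9.2998/2⌋ = 4; lat ⌊7.5305/1⌋ = 7.
Subsquare (5′×2.5′, letters a–x): lon ⌊1.2998/0.0833333⌋ = 15 → p; lat ⌊0.5305/0.0416667⌋ = 12 → m.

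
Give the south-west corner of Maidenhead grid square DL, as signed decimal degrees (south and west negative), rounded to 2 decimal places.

Field D=3, L=11: +3·20° lon, +11·10° lat → SW at lon -120°, lat 20°.
latitude 20.00, longitude -120.00.

20.00, -120.00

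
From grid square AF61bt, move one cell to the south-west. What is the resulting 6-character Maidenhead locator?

AF61as

Longitude subsquare b = 1; −1 → 0 = a.
Latitude subsquare t = 19; −1 → 18 = s.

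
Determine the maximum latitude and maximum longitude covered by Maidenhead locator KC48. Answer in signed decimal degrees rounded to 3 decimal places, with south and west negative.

Field K=10, C=2: +10·20° lon, +2·10° lat → SW at lon 20°, lat -70°.
Square 4, 8: +4·2° lon, +8·1° lat → SW at lon 28°, lat -62°.
Cell spans 2° lon × 1° lat. NE corner is SW corner plus one full cell.
latitude -61.000, longitude 30.000.

-61.000, 30.000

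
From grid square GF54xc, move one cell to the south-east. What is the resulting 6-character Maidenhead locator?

Longitude subsquare x = 23; +1 → 24, wraps to 0 = a, carry into square.
Longitude square 5; +1 → 6.
Latitude subsquare c = 2; −1 → 1 = b.

GF64ab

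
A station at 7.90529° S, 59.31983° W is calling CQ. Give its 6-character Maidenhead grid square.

GI02ic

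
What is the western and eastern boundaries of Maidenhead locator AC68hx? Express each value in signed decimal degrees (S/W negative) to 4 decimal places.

-167.4167, -167.3333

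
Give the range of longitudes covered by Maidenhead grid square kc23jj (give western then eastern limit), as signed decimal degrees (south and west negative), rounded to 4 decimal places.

24.7500, 24.8333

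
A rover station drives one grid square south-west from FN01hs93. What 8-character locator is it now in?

Longitude extended square 9; −1 → 8.
Latitude extended square 3; −1 → 2.

FN01hs82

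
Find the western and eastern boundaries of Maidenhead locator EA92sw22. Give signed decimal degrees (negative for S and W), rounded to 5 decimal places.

-80.48333, -80.47500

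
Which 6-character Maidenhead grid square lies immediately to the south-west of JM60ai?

Longitude subsquare a = 0; −1 → -1, wraps to 23 = x, carry into square.
Longitude square 6; −1 → 5.
Latitude subsquare i = 8; −1 → 7 = h.

JM50xh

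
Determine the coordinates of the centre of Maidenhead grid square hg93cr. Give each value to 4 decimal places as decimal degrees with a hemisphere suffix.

Field H=7, G=6: +7·20° lon, +6·10° lat → SW at lon -40°, lat -30°.
Square 9, 3: +9·2° lon, +3·1° lat → SW at lon -22°, lat -27°.
Subsquare c=2, r=17: +2·0.0833333° lon, +17·0.0416667° lat → SW at lon -21.8333°, lat -26.2917°.
Cell spans 0.0833333° lon × 0.0416667° lat. Centre is SW corner plus half of each.
latitude 26.2708° S, longitude 21.7917° W.

26.2708° S, 21.7917° W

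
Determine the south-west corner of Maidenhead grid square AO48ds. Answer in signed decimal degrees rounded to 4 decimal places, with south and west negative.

58.7500, -171.7500

Field A=0, O=14: +0·20° lon, +14·10° lat → SW at lon -180°, lat 50°.
Square 4, 8: +4·2° lon, +8·1° lat → SW at lon -172°, lat 58°.
Subsquare d=3, s=18: +3·0.0833333° lon, +18·0.0416667° lat → SW at lon -171.75°, lat 58.75°.
latitude 58.7500, longitude -171.7500.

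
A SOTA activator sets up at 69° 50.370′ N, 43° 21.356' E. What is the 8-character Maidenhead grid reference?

LP19qu21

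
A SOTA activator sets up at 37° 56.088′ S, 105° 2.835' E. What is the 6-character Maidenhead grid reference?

OF22mb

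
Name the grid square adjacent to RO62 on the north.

RO63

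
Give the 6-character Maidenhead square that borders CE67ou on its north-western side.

Longitude subsquare o = 14; −1 → 13 = n.
Latitude subsquare u = 20; +1 → 21 = v.

CE67nv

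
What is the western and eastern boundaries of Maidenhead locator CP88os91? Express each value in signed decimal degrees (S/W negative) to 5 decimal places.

-122.75833, -122.75000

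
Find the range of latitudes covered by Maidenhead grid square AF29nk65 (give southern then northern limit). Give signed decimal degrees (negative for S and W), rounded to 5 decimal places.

Field A=0, F=5: +0·20° lon, +5·10° lat → SW at lon -180°, lat -40°.
Square 2, 9: +2·2° lon, +9·1° lat → SW at lon -176°, lat -31°.
Subsquare n=13, k=10: +13·0.0833333° lon, +10·0.0416667° lat → SW at lon -174.917°, lat -30.5833°.
Extended square 6, 5: +6·0.00833333° lon, +5·0.00416667° lat → SW at lon -174.867°, lat -30.5625°.
Cell spans 0.00833333° lon × 0.00416667° lat.
south -30.56250, north -30.55833.

-30.56250, -30.55833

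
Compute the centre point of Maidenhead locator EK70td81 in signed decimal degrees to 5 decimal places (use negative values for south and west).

10.13125, -84.34583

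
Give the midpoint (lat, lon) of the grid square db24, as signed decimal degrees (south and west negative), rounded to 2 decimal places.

-75.50, -115.00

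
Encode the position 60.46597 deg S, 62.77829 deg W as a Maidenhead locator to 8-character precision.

Shift to the Maidenhead origin (180°W, 90°S): lon 117.22171, lat 29.53403.
Field (20°×10°, letters A–R): 117.22171/20 → 5 → F, 29.53403/10 → 2 → C; chars FC.
Square (2°×1°, digits 0–9): 17.22171/2 → 8, 9.53403/1 → 9; chars 89.
Subsquare (5′×2.5′, letters a–x): 1.22171/0.0833333 → 14 → o, 0.53403/0.0416667 → 12 → m; chars om.
Extended square (30″×15″, digits 0–9): 0.05504/0.00833333 → 6, 0.03403/0.00416667 → 8; chars 68.

FC89om68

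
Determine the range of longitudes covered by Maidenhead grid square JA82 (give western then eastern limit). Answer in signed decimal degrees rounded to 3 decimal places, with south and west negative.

16.000, 18.000

Field J=9, A=0: +9·20° lon, +0·10° lat → SW at lon 0°, lat -90°.
Square 8, 2: +8·2° lon, +2·1° lat → SW at lon 16°, lat -88°.
Cell spans 2° lon × 1° lat.
west 16.000, east 18.000.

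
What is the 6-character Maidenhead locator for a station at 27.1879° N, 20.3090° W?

HL97ue

Offset from 180°W / 90°S: lon 159.6910°, lat 117.1879°.
Field: 159.6910/20 → 7 → H, 117.1879/10 → 11 → L; chars HL.
Square: 19.6910/2 → 9, 7.1879/1 → 7; chars 97.
Subsquare: 1.6910/0.0833333 → 20 → u, 0.1879/0.0416667 → 4 → e; chars ue.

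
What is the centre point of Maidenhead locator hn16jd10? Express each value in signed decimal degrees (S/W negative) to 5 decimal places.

Field H=7, N=13: +7·20° lon, +13·10° lat → SW at lon -40°, lat 40°.
Square 1, 6: +1·2° lon, +6·1° lat → SW at lon -38°, lat 46°.
Subsquare j=9, d=3: +9·0.0833333° lon, +3·0.0416667° lat → SW at lon -37.25°, lat 46.125°.
Extended square 1, 0: +1·0.00833333° lon, +0·0.00416667° lat → SW at lon -37.2417°, lat 46.125°.
Cell spans 0.00833333° lon × 0.00416667° lat. Centre is SW corner plus half of each.
latitude 46.12708, longitude -37.23750.

46.12708, -37.23750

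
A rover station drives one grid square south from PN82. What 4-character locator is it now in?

PN81

Latitude square 2; −1 → 1.
The longitude characters are unchanged.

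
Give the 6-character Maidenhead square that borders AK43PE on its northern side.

AK43pf

Latitude subsquare e = 4; +1 → 5 = f.
The longitude characters are unchanged.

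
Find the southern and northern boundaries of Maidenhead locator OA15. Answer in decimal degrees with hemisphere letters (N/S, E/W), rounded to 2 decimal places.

85.00° S, 84.00° S

Field O=14, A=0: +14·20° lon, +0·10° lat → SW at lon 100°, lat -90°.
Square 1, 5: +1·2° lon, +5·1° lat → SW at lon 102°, lat -85°.
Cell spans 2° lon × 1° lat.
south 85.00° S, north 84.00° S.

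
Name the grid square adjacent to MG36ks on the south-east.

MG36lr

Longitude subsquare k = 10; +1 → 11 = l.
Latitude subsquare s = 18; −1 → 17 = r.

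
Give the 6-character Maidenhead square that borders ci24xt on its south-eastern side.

CI34as

Longitude subsquare x = 23; +1 → 24, wraps to 0 = a, carry into square.
Longitude square 2; +1 → 3.
Latitude subsquare t = 19; −1 → 18 = s.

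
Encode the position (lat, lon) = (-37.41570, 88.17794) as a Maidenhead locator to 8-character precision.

Shift to the Maidenhead origin (180°W, 90°S): lon 268.17794, lat 52.58430.
Field: 268.17794/20 → 13 → N, 52.58430/10 → 5 → F; chars NF.
Square: 8.17794/2 → 4, 2.58430/1 → 2; chars 42.
Subsquare: 0.17794/0.0833333 → 2 → c, 0.58430/0.0416667 → 14 → o; chars co.
Extended square: 0.01127/0.00833333 → 1, 0.00097/0.00416667 → 0; chars 10.

NF42co10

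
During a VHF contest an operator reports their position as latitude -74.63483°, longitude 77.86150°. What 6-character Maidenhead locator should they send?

MB85wi

Offset from 180°W / 90°S: lon 257.8615°, lat 15.3652°.
Field: 257.8615/20 → 12 → M, 15.3652/10 → 1 → B; chars MB.
Square: 17.8615/2 → 8, 5.3652/1 → 5; chars 85.
Subsquare: 1.8615/0.0833333 → 22 → w, 0.3652/0.0416667 → 8 → i; chars wi.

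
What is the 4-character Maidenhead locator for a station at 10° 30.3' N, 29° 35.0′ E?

KK40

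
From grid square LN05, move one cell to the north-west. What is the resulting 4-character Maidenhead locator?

KN96

Longitude square 0; −1 → -1, wraps to 9, carry into field.
Longitude field L = 11; −1 → 10 = K.
Latitude square 5; +1 → 6.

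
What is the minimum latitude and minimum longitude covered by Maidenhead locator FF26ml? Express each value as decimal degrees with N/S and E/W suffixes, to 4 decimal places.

33.5417° S, 75.0000° W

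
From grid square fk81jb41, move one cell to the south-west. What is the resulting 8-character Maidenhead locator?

Longitude extended square 4; −1 → 3.
Latitude extended square 1; −1 → 0.

FK81jb30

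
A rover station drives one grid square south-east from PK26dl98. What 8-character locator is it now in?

PK26el07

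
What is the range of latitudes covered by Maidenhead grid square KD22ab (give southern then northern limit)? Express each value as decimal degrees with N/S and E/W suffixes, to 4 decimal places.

57.9583° S, 57.9167° S

Field K=10, D=3: +10·20° lon, +3·10° lat → SW at lon 20°, lat -60°.
Square 2, 2: +2·2° lon, +2·1° lat → SW at lon 24°, lat -58°.
Subsquare a=0, b=1: +0·0.0833333° lon, +1·0.0416667° lat → SW at lon 24°, lat -57.9583°.
Cell spans 0.0833333° lon × 0.0416667° lat.
south 57.9583° S, north 57.9167° S.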